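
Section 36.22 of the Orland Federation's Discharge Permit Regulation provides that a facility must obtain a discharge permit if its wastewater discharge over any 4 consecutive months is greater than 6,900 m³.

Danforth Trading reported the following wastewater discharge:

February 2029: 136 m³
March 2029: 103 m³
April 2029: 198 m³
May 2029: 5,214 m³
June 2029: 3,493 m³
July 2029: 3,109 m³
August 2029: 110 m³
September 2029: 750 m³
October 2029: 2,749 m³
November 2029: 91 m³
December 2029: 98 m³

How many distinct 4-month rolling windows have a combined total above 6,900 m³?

February 2029–May 2029: 136 m³ + 103 m³ + 198 m³ + 5,214 m³ = 5,651 m³ (under)
March 2029–June 2029: 103 m³ + 198 m³ + 5,214 m³ + 3,493 m³ = 9,008 m³ (over)
April 2029–July 2029: 198 m³ + 5,214 m³ + 3,493 m³ + 3,109 m³ = 12,014 m³ (over)
May 2029–August 2029: 5,214 m³ + 3,493 m³ + 3,109 m³ + 110 m³ = 11,926 m³ (over)
June 2029–September 2029: 3,493 m³ + 3,109 m³ + 110 m³ + 750 m³ = 7,462 m³ (over)
July 2029–October 2029: 3,109 m³ + 110 m³ + 750 m³ + 2,749 m³ = 6,718 m³ (under)
August 2029–November 2029: 110 m³ + 750 m³ + 2,749 m³ + 91 m³ = 3,700 m³ (under)
September 2029–December 2029: 750 m³ + 2,749 m³ + 91 m³ + 98 m³ = 3,688 m³ (under)
4 windows exceed the threshold.

4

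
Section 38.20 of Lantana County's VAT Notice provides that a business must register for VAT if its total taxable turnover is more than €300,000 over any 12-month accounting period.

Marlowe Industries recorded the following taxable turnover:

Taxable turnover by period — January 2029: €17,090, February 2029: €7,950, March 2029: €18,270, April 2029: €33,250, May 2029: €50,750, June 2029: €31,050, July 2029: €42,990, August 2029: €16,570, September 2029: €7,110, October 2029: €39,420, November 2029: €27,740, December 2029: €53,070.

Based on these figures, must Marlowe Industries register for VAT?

Total taxable turnover: €17,090 + €7,950 + €18,270 + €33,250 + €50,750 + €31,050 + €42,990 + €16,570 + €7,110 + €39,420 + €27,740 + €53,070 = €345,260.
€345,260 > €300,000, so the threshold is exceeded.

Yes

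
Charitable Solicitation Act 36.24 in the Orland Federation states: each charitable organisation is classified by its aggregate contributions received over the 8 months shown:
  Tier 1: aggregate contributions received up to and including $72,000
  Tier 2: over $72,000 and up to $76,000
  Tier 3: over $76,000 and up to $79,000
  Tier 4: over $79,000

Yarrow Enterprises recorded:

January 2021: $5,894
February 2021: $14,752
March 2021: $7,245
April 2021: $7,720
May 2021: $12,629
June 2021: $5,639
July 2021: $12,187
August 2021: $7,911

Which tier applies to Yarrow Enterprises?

Tier 2

Aggregate contributions received: $5,894 + $14,752 + $7,245 + $7,720 + $12,629 + $5,639 + $12,187 + $7,911 = $73,977.
$72,000 < $73,977 ≤ $76,000, so Tier 2 applies.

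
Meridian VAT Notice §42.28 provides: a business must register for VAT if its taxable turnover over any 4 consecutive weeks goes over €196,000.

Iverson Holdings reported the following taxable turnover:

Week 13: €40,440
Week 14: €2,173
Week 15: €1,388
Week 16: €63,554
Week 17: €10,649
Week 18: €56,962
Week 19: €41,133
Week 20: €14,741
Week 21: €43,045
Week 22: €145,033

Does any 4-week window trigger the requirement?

Yes

Week 13–Week 16: €40,440 + €2,173 + €1,388 + €63,554 = €107,555 (under)
Week 14–Week 17: €2,173 + €1,388 + €63,554 + €10,649 = €77,764 (under)
Week 15–Week 18: €1,388 + €63,554 + €10,649 + €56,962 = €132,553 (under)
Week 16–Week 19: €63,554 + €10,649 + €56,962 + €41,133 = €172,298 (under)
Week 17–Week 20: €10,649 + €56,962 + €41,133 + €14,741 = €123,485 (under)
Week 18–Week 21: €56,962 + €41,133 + €14,741 + €43,045 = €155,881 (under)
Week 19–Week 22: €41,133 + €14,741 + €43,045 + €145,033 = €243,952 (over)
At least one window exceeds €196,000.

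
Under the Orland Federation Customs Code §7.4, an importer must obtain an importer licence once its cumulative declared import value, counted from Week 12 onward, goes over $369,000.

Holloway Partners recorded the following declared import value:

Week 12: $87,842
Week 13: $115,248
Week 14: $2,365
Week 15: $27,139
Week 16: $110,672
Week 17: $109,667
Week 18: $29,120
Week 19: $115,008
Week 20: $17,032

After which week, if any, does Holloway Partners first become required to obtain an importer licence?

Through Week 12: $87,842
Through Week 13: $203,090
Through Week 14: $205,455
Through Week 15: $232,594
Through Week 16: $343,266
Through Week 17: $452,933 ← exceeds threshold

Week 17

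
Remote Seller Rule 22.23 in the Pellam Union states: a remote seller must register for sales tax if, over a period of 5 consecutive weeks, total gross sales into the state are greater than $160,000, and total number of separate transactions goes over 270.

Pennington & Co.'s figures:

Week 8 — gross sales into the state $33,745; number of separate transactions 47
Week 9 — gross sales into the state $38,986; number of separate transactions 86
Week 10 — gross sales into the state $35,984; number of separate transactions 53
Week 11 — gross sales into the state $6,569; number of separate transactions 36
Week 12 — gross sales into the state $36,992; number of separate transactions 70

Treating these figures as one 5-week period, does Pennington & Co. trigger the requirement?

No

Total gross sales into the state: $33,745 + $38,986 + $35,984 + $6,569 + $36,992 = $152,276 (≤ $160,000).
Total number of separate transactions: 47 + 86 + 53 + 36 + 70 = 292 (> 270).
The test is 'and': the rule requires both, and at least one is not exceeded.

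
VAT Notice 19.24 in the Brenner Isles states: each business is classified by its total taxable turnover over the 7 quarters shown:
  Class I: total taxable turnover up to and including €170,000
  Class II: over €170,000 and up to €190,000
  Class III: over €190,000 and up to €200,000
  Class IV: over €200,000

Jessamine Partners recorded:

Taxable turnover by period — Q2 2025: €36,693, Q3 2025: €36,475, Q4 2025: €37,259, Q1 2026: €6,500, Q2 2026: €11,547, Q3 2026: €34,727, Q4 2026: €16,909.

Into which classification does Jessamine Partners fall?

Total taxable turnover: €36,693 + €36,475 + €37,259 + €6,500 + €11,547 + €34,727 + €16,909 = €180,110.
€170,000 < €180,110 ≤ €190,000, so Class II applies.

Class II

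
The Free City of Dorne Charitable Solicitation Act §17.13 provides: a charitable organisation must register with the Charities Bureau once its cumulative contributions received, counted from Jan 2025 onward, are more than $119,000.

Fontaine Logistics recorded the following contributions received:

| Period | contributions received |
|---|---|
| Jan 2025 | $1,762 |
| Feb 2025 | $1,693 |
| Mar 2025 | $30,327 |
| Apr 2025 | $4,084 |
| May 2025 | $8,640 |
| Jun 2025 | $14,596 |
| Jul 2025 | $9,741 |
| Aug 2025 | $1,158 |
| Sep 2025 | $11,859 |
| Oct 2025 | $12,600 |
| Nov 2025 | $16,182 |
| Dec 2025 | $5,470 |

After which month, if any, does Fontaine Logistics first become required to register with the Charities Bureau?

Through Jan 2025: $1,762
Through Feb 2025: $3,455
Through Mar 2025: $33,782
Through Apr 2025: $37,866
Through May 2025: $46,506
Through Jun 2025: $61,102
Through Jul 2025: $70,843
Through Aug 2025: $72,001
Through Sep 2025: $83,860
Through Oct 2025: $96,460
Through Nov 2025: $112,642
Through Dec 2025: $118,112
Final cumulative total $118,112 ≤ $119,000; the threshold is never exceeded.

Not triggered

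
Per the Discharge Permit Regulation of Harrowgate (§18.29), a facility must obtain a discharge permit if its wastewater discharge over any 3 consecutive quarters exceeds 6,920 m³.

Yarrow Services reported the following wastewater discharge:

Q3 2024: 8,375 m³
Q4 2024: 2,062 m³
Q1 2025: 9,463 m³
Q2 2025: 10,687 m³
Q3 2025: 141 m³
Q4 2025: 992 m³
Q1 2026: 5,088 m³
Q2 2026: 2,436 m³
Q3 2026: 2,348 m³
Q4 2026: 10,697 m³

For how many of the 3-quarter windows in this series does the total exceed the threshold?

Q3 2024–Q1 2025: 8,375 m³ + 2,062 m³ + 9,463 m³ = 19,900 m³ (over)
Q4 2024–Q2 2025: 2,062 m³ + 9,463 m³ + 10,687 m³ = 22,212 m³ (over)
Q1 2025–Q3 2025: 9,463 m³ + 10,687 m³ + 141 m³ = 20,291 m³ (over)
Q2 2025–Q4 2025: 10,687 m³ + 141 m³ + 992 m³ = 11,820 m³ (over)
Q3 2025–Q1 2026: 141 m³ + 992 m³ + 5,088 m³ = 6,221 m³ (under)
Q4 2025–Q2 2026: 992 m³ + 5,088 m³ + 2,436 m³ = 8,516 m³ (over)
Q1 2026–Q3 2026: 5,088 m³ + 2,436 m³ + 2,348 m³ = 9,872 m³ (over)
Q2 2026–Q4 2026: 2,436 m³ + 2,348 m³ + 10,697 m³ = 15,481 m³ (over)
7 windows exceed the threshold.

7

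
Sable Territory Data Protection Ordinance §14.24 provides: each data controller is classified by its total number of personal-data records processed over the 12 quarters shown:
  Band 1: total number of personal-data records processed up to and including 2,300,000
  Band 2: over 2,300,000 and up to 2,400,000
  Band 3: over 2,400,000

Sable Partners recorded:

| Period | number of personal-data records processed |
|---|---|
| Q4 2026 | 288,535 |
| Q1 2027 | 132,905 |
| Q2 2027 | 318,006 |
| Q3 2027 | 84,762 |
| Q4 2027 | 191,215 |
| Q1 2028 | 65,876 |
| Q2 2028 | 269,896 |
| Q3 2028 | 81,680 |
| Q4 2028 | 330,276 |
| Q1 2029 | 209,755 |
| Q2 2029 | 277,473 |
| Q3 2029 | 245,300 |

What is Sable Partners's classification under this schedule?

Total number of personal-data records processed: 288,535 + 132,905 + 318,006 + 84,762 + 191,215 + 65,876 + 269,896 + 81,680 + 330,276 + 209,755 + 277,473 + 245,300 = 2,495,679.
2,495,679 > 2,400,000, so Band 3 applies.

Band 3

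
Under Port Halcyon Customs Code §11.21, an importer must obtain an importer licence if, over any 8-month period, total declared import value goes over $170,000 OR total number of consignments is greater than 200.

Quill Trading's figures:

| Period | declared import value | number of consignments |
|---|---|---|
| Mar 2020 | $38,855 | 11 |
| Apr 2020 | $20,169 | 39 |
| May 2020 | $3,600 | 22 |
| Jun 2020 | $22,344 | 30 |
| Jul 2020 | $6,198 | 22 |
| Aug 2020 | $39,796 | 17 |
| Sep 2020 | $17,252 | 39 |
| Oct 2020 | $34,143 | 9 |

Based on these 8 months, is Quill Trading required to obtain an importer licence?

Total declared import value: $38,855 + $20,169 + $3,600 + $22,344 + $6,198 + $39,796 + $17,252 + $34,143 = $182,357 (> $170,000).
Total number of consignments: 11 + 39 + 22 + 30 + 22 + 17 + 39 + 9 = 189 (≤ 200).
The test is 'or': at least one threshold is exceeded.

Yes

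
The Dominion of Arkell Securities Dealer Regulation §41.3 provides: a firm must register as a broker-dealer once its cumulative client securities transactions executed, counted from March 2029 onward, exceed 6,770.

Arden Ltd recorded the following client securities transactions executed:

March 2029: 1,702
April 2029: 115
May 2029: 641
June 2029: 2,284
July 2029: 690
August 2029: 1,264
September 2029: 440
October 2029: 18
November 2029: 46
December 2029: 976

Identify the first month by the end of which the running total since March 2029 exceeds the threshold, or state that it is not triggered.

Through March 2029: 1,702
Through April 2029: 1,817
Through May 2029: 2,458
Through June 2029: 4,742
Through July 2029: 5,432
Through August 2029: 6,696
Through September 2029: 7,136 ← exceeds threshold

September 2029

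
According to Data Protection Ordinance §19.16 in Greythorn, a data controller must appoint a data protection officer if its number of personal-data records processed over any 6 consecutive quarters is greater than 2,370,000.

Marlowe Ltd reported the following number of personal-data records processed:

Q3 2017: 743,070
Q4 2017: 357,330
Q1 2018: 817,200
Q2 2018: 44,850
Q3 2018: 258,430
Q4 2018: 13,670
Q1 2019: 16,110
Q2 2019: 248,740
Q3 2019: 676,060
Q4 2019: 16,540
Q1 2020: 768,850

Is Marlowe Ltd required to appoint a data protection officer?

No

Q3 2017–Q4 2018: 743,070 + 357,330 + 817,200 + 44,850 + 258,430 + 13,670 = 2,234,550 (under)
Q4 2017–Q1 2019: 357,330 + 817,200 + 44,850 + 258,430 + 13,670 + 16,110 = 1,507,590 (under)
Q1 2018–Q2 2019: 817,200 + 44,850 + 258,430 + 13,670 + 16,110 + 248,740 = 1,399,000 (under)
Q2 2018–Q3 2019: 44,850 + 258,430 + 13,670 + 16,110 + 248,740 + 676,060 = 1,257,860 (under)
Q3 2018–Q4 2019: 258,430 + 13,670 + 16,110 + 248,740 + 676,060 + 16,540 = 1,229,550 (under)
Q4 2018–Q1 2020: 13,670 + 16,110 + 248,740 + 676,060 + 16,540 + 768,850 = 1,739,970 (under)
No window exceeds 2,370,000.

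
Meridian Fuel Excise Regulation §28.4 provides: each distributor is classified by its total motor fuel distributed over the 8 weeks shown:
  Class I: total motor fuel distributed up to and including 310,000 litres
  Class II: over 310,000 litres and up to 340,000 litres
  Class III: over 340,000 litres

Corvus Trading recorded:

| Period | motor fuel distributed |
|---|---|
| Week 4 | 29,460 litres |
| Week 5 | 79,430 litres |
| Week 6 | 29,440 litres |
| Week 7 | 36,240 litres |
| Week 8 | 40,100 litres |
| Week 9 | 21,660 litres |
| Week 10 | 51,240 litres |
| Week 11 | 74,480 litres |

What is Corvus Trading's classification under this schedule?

Class III

Total motor fuel distributed: 29,460 litres + 79,430 litres + 29,440 litres + 36,240 litres + 40,100 litres + 21,660 litres + 51,240 litres + 74,480 litres = 362,050 litres.
362,050 litres > 340,000 litres, so Class III applies.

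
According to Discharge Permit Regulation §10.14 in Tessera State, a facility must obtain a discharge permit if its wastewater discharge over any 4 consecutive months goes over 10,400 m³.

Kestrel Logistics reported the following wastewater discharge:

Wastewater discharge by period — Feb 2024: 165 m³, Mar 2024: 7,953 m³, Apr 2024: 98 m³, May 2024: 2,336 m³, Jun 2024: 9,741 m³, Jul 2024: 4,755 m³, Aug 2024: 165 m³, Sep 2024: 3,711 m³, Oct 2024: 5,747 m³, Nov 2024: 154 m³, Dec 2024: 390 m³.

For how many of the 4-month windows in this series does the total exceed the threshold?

Feb 2024–May 2024: 165 m³ + 7,953 m³ + 98 m³ + 2,336 m³ = 10,552 m³ (over)
Mar 2024–Jun 2024: 7,953 m³ + 98 m³ + 2,336 m³ + 9,741 m³ = 20,128 m³ (over)
Apr 2024–Jul 2024: 98 m³ + 2,336 m³ + 9,741 m³ + 4,755 m³ = 16,930 m³ (over)
May 2024–Aug 2024: 2,336 m³ + 9,741 m³ + 4,755 m³ + 165 m³ = 16,997 m³ (over)
Jun 2024–Sep 2024: 9,741 m³ + 4,755 m³ + 165 m³ + 3,711 m³ = 18,372 m³ (over)
Jul 2024–Oct 2024: 4,755 m³ + 165 m³ + 3,711 m³ + 5,747 m³ = 14,378 m³ (over)
Aug 2024–Nov 2024: 165 m³ + 3,711 m³ + 5,747 m³ + 154 m³ = 9,777 m³ (under)
Sep 2024–Dec 2024: 3,711 m³ + 5,747 m³ + 154 m³ + 390 m³ = 10,002 m³ (under)
6 windows exceed the threshold.

6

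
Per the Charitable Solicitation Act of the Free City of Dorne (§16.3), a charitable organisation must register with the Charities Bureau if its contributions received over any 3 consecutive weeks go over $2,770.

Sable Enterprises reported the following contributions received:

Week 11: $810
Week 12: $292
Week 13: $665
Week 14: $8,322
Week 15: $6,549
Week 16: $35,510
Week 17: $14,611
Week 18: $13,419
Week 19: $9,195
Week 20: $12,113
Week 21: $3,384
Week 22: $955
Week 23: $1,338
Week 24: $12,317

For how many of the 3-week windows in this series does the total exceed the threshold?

11

Week 11–Week 13: $810 + $292 + $665 = $1,767 (under)
Week 12–Week 14: $292 + $665 + $8,322 = $9,279 (over)
Week 13–Week 15: $665 + $8,322 + $6,549 = $15,536 (over)
Week 14–Week 16: $8,322 + $6,549 + $35,510 = $50,381 (over)
Week 15–Week 17: $6,549 + $35,510 + $14,611 = $56,670 (over)
Week 16–Week 18: $35,510 + $14,611 + $13,419 = $63,540 (over)
Week 17–Week 19: $14,611 + $13,419 + $9,195 = $37,225 (over)
Week 18–Week 20: $13,419 + $9,195 + $12,113 = $34,727 (over)
Week 19–Week 21: $9,195 + $12,113 + $3,384 = $24,692 (over)
Week 20–Week 22: $12,113 + $3,384 + $955 = $16,452 (over)
Week 21–Week 23: $3,384 + $955 + $1,338 = $5,677 (over)
Week 22–Week 24: $955 + $1,338 + $12,317 = $14,610 (over)
11 windows exceed the threshold.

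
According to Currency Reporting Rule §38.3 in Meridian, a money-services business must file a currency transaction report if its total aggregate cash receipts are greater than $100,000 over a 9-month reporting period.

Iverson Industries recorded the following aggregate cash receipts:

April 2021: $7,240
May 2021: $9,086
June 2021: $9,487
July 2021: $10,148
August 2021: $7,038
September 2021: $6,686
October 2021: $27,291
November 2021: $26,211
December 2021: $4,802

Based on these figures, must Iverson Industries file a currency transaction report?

Yes

Total aggregate cash receipts: $7,240 + $9,086 + $9,487 + $10,148 + $7,038 + $6,686 + $27,291 + $26,211 + $4,802 = $107,989.
$107,989 > $100,000, so the threshold is exceeded.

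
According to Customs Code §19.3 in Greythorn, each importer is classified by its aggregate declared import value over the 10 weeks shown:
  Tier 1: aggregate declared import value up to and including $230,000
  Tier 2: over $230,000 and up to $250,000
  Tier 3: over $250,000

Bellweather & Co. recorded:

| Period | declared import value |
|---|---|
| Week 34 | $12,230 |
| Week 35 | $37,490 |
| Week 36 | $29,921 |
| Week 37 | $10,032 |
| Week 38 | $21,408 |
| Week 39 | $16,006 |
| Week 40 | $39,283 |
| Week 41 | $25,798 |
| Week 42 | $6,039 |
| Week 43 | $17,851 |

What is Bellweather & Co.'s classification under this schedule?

Tier 1

Aggregate declared import value: $12,230 + $37,490 + $29,921 + $10,032 + $21,408 + $16,006 + $39,283 + $25,798 + $6,039 + $17,851 = $216,058.
$216,058 ≤ $230,000, so Tier 1 applies.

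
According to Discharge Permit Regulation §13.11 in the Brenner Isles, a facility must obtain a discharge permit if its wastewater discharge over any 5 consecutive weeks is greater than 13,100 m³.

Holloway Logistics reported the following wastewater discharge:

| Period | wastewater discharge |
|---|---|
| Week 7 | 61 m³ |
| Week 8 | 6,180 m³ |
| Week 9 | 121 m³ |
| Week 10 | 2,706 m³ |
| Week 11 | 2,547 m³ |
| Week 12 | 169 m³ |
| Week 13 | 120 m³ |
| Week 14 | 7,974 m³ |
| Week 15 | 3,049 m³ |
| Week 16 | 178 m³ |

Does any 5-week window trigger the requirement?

Week 7–Week 11: 61 m³ + 6,180 m³ + 121 m³ + 2,706 m³ + 2,547 m³ = 11,615 m³ (under)
Week 8–Week 12: 6,180 m³ + 121 m³ + 2,706 m³ + 2,547 m³ + 169 m³ = 11,723 m³ (under)
Week 9–Week 13: 121 m³ + 2,706 m³ + 2,547 m³ + 169 m³ + 120 m³ = 5,663 m³ (under)
Week 10–Week 14: 2,706 m³ + 2,547 m³ + 169 m³ + 120 m³ + 7,974 m³ = 13,516 m³ (over)
Week 11–Week 15: 2,547 m³ + 169 m³ + 120 m³ + 7,974 m³ + 3,049 m³ = 13,859 m³ (over)
Week 12–Week 16: 169 m³ + 120 m³ + 7,974 m³ + 3,049 m³ + 178 m³ = 11,490 m³ (under)
At least one window exceeds 13,100 m³.

Yes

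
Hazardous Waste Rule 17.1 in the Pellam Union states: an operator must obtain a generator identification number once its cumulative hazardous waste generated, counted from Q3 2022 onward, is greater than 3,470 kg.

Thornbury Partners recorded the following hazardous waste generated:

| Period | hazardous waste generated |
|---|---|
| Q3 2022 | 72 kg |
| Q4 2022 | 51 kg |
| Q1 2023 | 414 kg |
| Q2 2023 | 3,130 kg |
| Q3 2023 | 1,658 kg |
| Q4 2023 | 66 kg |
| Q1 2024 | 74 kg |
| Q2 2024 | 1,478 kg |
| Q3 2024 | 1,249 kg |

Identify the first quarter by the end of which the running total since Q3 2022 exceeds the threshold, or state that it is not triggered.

Q2 2023

Through Q3 2022: 72 kg
Through Q4 2022: 123 kg
Through Q1 2023: 537 kg
Through Q2 2023: 3,667 kg ← exceeds threshold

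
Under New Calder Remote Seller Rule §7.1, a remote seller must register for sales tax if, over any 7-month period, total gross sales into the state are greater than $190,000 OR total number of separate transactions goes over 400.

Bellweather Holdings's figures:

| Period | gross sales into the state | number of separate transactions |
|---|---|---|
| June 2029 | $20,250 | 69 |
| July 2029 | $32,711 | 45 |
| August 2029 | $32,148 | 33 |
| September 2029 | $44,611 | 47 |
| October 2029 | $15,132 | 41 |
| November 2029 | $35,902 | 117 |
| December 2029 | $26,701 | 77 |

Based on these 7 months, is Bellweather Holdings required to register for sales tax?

Yes

Total gross sales into the state: $20,250 + $32,711 + $32,148 + $44,611 + $15,132 + $35,902 + $26,701 = $207,455 (> $190,000).
Total number of separate transactions: 69 + 45 + 33 + 47 + 41 + 117 + 77 = 429 (> 400).
The test is 'or': at least one threshold is exceeded.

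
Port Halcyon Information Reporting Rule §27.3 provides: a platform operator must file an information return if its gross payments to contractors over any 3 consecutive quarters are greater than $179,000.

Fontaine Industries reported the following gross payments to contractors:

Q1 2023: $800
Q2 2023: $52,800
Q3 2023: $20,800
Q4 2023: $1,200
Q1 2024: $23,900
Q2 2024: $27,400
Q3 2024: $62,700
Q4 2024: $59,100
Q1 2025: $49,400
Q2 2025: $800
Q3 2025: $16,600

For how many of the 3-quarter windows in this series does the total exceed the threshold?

Q1 2023–Q3 2023: $800 + $52,800 + $20,800 = $74,400 (under)
Q2 2023–Q4 2023: $52,800 + $20,800 + $1,200 = $74,800 (under)
Q3 2023–Q1 2024: $20,800 + $1,200 + $23,900 = $45,900 (under)
Q4 2023–Q2 2024: $1,200 + $23,900 + $27,400 = $52,500 (under)
Q1 2024–Q3 2024: $23,900 + $27,400 + $62,700 = $114,000 (under)
Q2 2024–Q4 2024: $27,400 + $62,700 + $59,100 = $149,200 (under)
Q3 2024–Q1 2025: $62,700 + $59,100 + $49,400 = $171,200 (under)
Q4 2024–Q2 2025: $59,100 + $49,400 + $800 = $109,300 (under)
Q1 2025–Q3 2025: $49,400 + $800 + $16,600 = $66,800 (under)
0 windows exceed the threshold.

0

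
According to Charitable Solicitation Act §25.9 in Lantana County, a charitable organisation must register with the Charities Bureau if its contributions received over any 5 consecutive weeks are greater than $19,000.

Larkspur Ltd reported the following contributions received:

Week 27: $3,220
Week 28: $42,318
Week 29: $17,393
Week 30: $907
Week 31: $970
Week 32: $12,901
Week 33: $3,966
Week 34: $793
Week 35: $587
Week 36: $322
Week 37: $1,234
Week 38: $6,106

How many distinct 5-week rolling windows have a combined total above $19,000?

Week 27–Week 31: $3,220 + $42,318 + $17,393 + $907 + $970 = $64,808 (over)
Week 28–Week 32: $42,318 + $17,393 + $907 + $970 + $12,901 = $74,489 (over)
Week 29–Week 33: $17,393 + $907 + $970 + $12,901 + $3,966 = $36,137 (over)
Week 30–Week 34: $907 + $970 + $12,901 + $3,966 + $793 = $19,537 (over)
Week 31–Week 35: $970 + $12,901 + $3,966 + $793 + $587 = $19,217 (over)
Week 32–Week 36: $12,901 + $3,966 + $793 + $587 + $322 = $18,569 (under)
Week 33–Week 37: $3,966 + $793 + $587 + $322 + $1,234 = $6,902 (under)
Week 34–Week 38: $793 + $587 + $322 + $1,234 + $6,106 = $9,042 (under)
5 windows exceed the threshold.

5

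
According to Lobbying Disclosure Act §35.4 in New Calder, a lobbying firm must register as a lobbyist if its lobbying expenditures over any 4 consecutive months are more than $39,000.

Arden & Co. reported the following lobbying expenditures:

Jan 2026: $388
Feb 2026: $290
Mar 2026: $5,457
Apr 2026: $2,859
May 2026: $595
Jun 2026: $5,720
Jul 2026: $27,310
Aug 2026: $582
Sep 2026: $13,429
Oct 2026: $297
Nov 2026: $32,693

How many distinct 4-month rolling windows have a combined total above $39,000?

3

Jan 2026–Apr 2026: $388 + $290 + $5,457 + $2,859 = $8,994 (under)
Feb 2026–May 2026: $290 + $5,457 + $2,859 + $595 = $9,201 (under)
Mar 2026–Jun 2026: $5,457 + $2,859 + $595 + $5,720 = $14,631 (under)
Apr 2026–Jul 2026: $2,859 + $595 + $5,720 + $27,310 = $36,484 (under)
May 2026–Aug 2026: $595 + $5,720 + $27,310 + $582 = $34,207 (under)
Jun 2026–Sep 2026: $5,720 + $27,310 + $582 + $13,429 = $47,041 (over)
Jul 2026–Oct 2026: $27,310 + $582 + $13,429 + $297 = $41,618 (over)
Aug 2026–Nov 2026: $582 + $13,429 + $297 + $32,693 = $47,001 (over)
3 windows exceed the threshold.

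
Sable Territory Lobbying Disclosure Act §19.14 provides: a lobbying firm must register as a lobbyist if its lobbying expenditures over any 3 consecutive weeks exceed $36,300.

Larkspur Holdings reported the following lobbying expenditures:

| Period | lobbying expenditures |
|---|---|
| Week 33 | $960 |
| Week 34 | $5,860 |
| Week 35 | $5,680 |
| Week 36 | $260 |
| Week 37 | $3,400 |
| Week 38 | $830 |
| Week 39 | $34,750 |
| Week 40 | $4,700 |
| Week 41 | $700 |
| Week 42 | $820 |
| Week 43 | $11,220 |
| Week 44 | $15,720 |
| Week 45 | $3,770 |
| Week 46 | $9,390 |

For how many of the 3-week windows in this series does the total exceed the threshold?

3

Week 33–Week 35: $960 + $5,860 + $5,680 = $12,500 (under)
Week 34–Week 36: $5,860 + $5,680 + $260 = $11,800 (under)
Week 35–Week 37: $5,680 + $260 + $3,400 = $9,340 (under)
Week 36–Week 38: $260 + $3,400 + $830 = $4,490 (under)
Week 37–Week 39: $3,400 + $830 + $34,750 = $38,980 (over)
Week 38–Week 40: $830 + $34,750 + $4,700 = $40,280 (over)
Week 39–Week 41: $34,750 + $4,700 + $700 = $40,150 (over)
Week 40–Week 42: $4,700 + $700 + $820 = $6,220 (under)
Week 41–Week 43: $700 + $820 + $11,220 = $12,740 (under)
Week 42–Week 44: $820 + $11,220 + $15,720 = $27,760 (under)
Week 43–Week 45: $11,220 + $15,720 + $3,770 = $30,710 (under)
Week 44–Week 46: $15,720 + $3,770 + $9,390 = $28,880 (under)
3 windows exceed the threshold.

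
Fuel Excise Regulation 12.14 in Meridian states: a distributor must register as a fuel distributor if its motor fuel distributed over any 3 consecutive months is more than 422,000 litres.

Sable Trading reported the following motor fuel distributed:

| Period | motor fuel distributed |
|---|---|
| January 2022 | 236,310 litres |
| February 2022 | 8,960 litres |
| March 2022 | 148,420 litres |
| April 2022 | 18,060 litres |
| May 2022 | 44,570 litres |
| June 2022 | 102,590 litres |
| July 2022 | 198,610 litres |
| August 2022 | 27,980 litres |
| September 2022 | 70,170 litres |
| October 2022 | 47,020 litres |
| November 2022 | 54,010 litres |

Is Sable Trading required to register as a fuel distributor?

No

January 2022–March 2022: 236,310 litres + 8,960 litres + 148,420 litres = 393,690 litres (under)
February 2022–April 2022: 8,960 litres + 148,420 litres + 18,060 litres = 175,440 litres (under)
March 2022–May 2022: 148,420 litres + 18,060 litres + 44,570 litres = 211,050 litres (under)
April 2022–June 2022: 18,060 litres + 44,570 litres + 102,590 litres = 165,220 litres (under)
May 2022–July 2022: 44,570 litres + 102,590 litres + 198,610 litres = 345,770 litres (under)
June 2022–August 2022: 102,590 litres + 198,610 litres + 27,980 litres = 329,180 litres (under)
July 2022–September 2022: 198,610 litres + 27,980 litres + 70,170 litres = 296,760 litres (under)
August 2022–October 2022: 27,980 litres + 70,170 litres + 47,020 litres = 145,170 litres (under)
September 2022–November 2022: 70,170 litres + 47,020 litres + 54,010 litres = 171,200 litres (under)
No window exceeds 422,000 litres.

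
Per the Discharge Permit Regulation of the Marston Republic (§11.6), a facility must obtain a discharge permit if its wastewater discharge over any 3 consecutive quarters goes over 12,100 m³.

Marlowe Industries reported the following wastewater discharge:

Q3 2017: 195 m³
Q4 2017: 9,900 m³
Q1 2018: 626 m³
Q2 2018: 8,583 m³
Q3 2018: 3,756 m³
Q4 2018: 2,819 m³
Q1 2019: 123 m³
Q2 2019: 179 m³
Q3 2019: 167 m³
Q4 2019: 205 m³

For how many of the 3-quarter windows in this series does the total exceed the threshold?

Q3 2017–Q1 2018: 195 m³ + 9,900 m³ + 626 m³ = 10,721 m³ (under)
Q4 2017–Q2 2018: 9,900 m³ + 626 m³ + 8,583 m³ = 19,109 m³ (over)
Q1 2018–Q3 2018: 626 m³ + 8,583 m³ + 3,756 m³ = 12,965 m³ (over)
Q2 2018–Q4 2018: 8,583 m³ + 3,756 m³ + 2,819 m³ = 15,158 m³ (over)
Q3 2018–Q1 2019: 3,756 m³ + 2,819 m³ + 123 m³ = 6,698 m³ (under)
Q4 2018–Q2 2019: 2,819 m³ + 123 m³ + 179 m³ = 3,121 m³ (under)
Q1 2019–Q3 2019: 123 m³ + 179 m³ + 167 m³ = 469 m³ (under)
Q2 2019–Q4 2019: 179 m³ + 167 m³ + 205 m³ = 551 m³ (under)
3 windows exceed the threshold.

3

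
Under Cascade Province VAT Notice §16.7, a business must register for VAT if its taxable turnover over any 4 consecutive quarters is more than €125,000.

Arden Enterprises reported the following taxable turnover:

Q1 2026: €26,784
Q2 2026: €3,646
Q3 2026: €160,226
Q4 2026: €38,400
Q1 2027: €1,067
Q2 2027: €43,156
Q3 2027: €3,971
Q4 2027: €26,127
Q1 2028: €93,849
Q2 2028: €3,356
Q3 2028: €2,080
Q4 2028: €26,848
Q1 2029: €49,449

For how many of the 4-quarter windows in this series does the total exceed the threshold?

Q1 2026–Q4 2026: €26,784 + €3,646 + €160,226 + €38,400 = €229,056 (over)
Q2 2026–Q1 2027: €3,646 + €160,226 + €38,400 + €1,067 = €203,339 (over)
Q3 2026–Q2 2027: €160,226 + €38,400 + €1,067 + €43,156 = €242,849 (over)
Q4 2026–Q3 2027: €38,400 + €1,067 + €43,156 + €3,971 = €86,594 (under)
Q1 2027–Q4 2027: €1,067 + €43,156 + €3,971 + €26,127 = €74,321 (under)
Q2 2027–Q1 2028: €43,156 + €3,971 + €26,127 + €93,849 = €167,103 (over)
Q3 2027–Q2 2028: €3,971 + €26,127 + €93,849 + €3,356 = €127,303 (over)
Q4 2027–Q3 2028: €26,127 + €93,849 + €3,356 + €2,080 = €125,412 (over)
Q1 2028–Q4 2028: €93,849 + €3,356 + €2,080 + €26,848 = €126,133 (over)
Q2 2028–Q1 2029: €3,356 + €2,080 + €26,848 + €49,449 = €81,733 (under)
7 windows exceed the threshold.

7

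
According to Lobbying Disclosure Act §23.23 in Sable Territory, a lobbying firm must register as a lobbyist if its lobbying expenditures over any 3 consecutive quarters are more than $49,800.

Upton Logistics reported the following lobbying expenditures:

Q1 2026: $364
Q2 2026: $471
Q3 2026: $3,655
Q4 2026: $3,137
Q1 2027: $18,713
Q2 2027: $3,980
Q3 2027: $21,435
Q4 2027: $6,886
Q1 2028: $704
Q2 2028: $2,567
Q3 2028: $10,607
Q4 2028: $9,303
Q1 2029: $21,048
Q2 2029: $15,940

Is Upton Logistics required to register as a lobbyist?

Q1 2026–Q3 2026: $364 + $471 + $3,655 = $4,490 (under)
Q2 2026–Q4 2026: $471 + $3,655 + $3,137 = $7,263 (under)
Q3 2026–Q1 2027: $3,655 + $3,137 + $18,713 = $25,505 (under)
Q4 2026–Q2 2027: $3,137 + $18,713 + $3,980 = $25,830 (under)
Q1 2027–Q3 2027: $18,713 + $3,980 + $21,435 = $44,128 (under)
Q2 2027–Q4 2027: $3,980 + $21,435 + $6,886 = $32,301 (under)
Q3 2027–Q1 2028: $21,435 + $6,886 + $704 = $29,025 (under)
Q4 2027–Q2 2028: $6,886 + $704 + $2,567 = $10,157 (under)
Q1 2028–Q3 2028: $704 + $2,567 + $10,607 = $13,878 (under)
Q2 2028–Q4 2028: $2,567 + $10,607 + $9,303 = $22,477 (under)
Q3 2028–Q1 2029: $10,607 + $9,303 + $21,048 = $40,958 (under)
Q4 2028–Q2 2029: $9,303 + $21,048 + $15,940 = $46,291 (under)
No window exceeds $49,800.

No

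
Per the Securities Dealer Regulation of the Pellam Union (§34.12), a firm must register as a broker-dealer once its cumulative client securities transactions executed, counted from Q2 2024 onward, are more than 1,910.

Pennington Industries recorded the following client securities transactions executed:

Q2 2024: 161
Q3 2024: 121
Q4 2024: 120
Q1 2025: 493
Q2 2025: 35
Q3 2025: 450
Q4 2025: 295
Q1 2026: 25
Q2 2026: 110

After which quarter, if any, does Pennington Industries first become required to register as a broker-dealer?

Through Q2 2024: 161
Through Q3 2024: 282
Through Q4 2024: 402
Through Q1 2025: 895
Through Q2 2025: 930
Through Q3 2025: 1,380
Through Q4 2025: 1,675
Through Q1 2026: 1,700
Through Q2 2026: 1,810
Final cumulative total 1,810 ≤ 1,910; the threshold is never exceeded.

Not triggered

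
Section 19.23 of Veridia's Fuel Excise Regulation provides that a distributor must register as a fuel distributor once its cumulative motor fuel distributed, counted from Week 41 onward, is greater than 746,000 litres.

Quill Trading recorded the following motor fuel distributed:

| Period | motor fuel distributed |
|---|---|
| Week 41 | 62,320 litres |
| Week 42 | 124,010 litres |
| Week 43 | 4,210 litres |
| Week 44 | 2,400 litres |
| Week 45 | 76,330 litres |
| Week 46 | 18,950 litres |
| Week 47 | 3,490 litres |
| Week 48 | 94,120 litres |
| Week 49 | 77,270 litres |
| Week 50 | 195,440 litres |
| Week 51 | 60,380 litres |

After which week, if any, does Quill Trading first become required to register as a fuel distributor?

Through Week 41: 62,320 litres
Through Week 42: 186,330 litres
Through Week 43: 190,540 litres
Through Week 44: 192,940 litres
Through Week 45: 269,270 litres
Through Week 46: 288,220 litres
Through Week 47: 291,710 litres
Through Week 48: 385,830 litres
Through Week 49: 463,100 litres
Through Week 50: 658,540 litres
Through Week 51: 718,920 litres
Final cumulative total 718,920 litres ≤ 746,000 litres; the threshold is never exceeded.

Not triggered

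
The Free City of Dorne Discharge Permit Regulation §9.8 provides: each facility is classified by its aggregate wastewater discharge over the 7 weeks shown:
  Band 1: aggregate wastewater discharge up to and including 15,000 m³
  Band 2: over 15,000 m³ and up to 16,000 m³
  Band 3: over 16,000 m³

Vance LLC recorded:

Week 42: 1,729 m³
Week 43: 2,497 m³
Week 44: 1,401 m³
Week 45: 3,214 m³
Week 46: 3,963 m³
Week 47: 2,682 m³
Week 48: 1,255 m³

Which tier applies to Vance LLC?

Aggregate wastewater discharge: 1,729 m³ + 2,497 m³ + 1,401 m³ + 3,214 m³ + 3,963 m³ + 2,682 m³ + 1,255 m³ = 16,741 m³.
16,741 m³ > 16,000 m³, so Band 3 applies.

Band 3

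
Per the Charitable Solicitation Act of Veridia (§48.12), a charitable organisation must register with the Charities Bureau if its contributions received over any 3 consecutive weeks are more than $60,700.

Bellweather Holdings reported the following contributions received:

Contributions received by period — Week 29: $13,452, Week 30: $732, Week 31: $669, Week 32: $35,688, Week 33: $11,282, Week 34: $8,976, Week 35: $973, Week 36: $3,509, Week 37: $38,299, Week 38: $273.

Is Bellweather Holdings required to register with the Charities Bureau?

Week 29–Week 31: $13,452 + $732 + $669 = $14,853 (under)
Week 30–Week 32: $732 + $669 + $35,688 = $37,089 (under)
Week 31–Week 33: $669 + $35,688 + $11,282 = $47,639 (under)
Week 32–Week 34: $35,688 + $11,282 + $8,976 = $55,946 (under)
Week 33–Week 35: $11,282 + $8,976 + $973 = $21,231 (under)
Week 34–Week 36: $8,976 + $973 + $3,509 = $13,458 (under)
Week 35–Week 37: $973 + $3,509 + $38,299 = $42,781 (under)
Week 36–Week 38: $3,509 + $38,299 + $273 = $42,081 (under)
No window exceeds $60,700.

No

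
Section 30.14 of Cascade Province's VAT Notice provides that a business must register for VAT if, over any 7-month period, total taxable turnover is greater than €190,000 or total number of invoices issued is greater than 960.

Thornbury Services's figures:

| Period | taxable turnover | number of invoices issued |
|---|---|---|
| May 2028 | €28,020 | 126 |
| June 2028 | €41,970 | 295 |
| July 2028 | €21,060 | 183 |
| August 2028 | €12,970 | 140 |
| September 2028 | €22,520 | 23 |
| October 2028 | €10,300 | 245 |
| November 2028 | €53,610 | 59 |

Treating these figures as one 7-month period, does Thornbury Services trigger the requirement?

Total taxable turnover: €28,020 + €41,970 + €21,060 + €12,970 + €22,520 + €10,300 + €53,610 = €190,450 (> €190,000).
Total number of invoices issued: 126 + 295 + 183 + 140 + 23 + 245 + 59 = 1,071 (> 960).
The test is 'or': at least one threshold is exceeded.

Yes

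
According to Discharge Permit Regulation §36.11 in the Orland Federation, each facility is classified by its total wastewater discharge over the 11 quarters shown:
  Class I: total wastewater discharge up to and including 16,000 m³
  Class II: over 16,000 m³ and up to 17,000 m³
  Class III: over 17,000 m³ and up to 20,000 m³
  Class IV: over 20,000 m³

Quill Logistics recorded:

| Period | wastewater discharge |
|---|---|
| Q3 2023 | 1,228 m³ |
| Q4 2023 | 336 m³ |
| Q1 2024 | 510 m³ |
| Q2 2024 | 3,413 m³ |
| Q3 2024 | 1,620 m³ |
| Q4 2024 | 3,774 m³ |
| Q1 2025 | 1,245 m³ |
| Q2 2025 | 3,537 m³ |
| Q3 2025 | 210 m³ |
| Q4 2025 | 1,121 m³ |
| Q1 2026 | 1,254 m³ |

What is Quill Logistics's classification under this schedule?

Class III

Total wastewater discharge: 1,228 m³ + 336 m³ + 510 m³ + 3,413 m³ + 1,620 m³ + 3,774 m³ + 1,245 m³ + 3,537 m³ + 210 m³ + 1,121 m³ + 1,254 m³ = 18,248 m³.
17,000 m³ < 18,248 m³ ≤ 20,000 m³, so Class III applies.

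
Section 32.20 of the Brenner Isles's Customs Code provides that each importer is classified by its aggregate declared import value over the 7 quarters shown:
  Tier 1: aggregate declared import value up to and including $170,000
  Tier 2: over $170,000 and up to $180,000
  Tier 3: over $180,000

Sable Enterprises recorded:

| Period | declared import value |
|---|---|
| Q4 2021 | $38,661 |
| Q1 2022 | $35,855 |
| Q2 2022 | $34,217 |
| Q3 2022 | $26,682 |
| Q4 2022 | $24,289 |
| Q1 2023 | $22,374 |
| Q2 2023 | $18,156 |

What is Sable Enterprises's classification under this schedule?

Aggregate declared import value: $38,661 + $35,855 + $34,217 + $26,682 + $24,289 + $22,374 + $18,156 = $200,234.
$200,234 > $180,000, so Tier 3 applies.

Tier 3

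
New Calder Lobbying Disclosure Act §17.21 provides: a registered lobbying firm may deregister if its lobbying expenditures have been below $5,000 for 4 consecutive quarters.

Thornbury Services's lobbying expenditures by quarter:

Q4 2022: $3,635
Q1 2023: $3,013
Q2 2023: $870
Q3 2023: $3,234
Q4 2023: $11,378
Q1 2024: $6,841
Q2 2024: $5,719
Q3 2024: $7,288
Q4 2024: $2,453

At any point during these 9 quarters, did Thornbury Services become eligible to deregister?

Yes

Quarters below $5,000: Q4 2022, Q1 2023, Q2 2023, Q3 2023, Q4 2024.
Longest run of consecutive quarters below the threshold: 4.
4 ≥ 4, so Thornbury Services became eligible.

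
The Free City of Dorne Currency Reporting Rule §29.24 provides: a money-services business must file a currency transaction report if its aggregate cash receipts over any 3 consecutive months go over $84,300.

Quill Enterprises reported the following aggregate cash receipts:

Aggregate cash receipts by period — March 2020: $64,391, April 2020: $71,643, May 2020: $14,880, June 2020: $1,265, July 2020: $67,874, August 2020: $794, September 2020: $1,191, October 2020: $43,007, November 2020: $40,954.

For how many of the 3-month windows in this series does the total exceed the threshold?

3

March 2020–May 2020: $64,391 + $71,643 + $14,880 = $150,914 (over)
April 2020–June 2020: $71,643 + $14,880 + $1,265 = $87,788 (over)
May 2020–July 2020: $14,880 + $1,265 + $67,874 = $84,019 (under)
June 2020–August 2020: $1,265 + $67,874 + $794 = $69,933 (under)
July 2020–September 2020: $67,874 + $794 + $1,191 = $69,859 (under)
August 2020–October 2020: $794 + $1,191 + $43,007 = $44,992 (under)
September 2020–November 2020: $1,191 + $43,007 + $40,954 = $85,152 (over)
3 windows exceed the threshold.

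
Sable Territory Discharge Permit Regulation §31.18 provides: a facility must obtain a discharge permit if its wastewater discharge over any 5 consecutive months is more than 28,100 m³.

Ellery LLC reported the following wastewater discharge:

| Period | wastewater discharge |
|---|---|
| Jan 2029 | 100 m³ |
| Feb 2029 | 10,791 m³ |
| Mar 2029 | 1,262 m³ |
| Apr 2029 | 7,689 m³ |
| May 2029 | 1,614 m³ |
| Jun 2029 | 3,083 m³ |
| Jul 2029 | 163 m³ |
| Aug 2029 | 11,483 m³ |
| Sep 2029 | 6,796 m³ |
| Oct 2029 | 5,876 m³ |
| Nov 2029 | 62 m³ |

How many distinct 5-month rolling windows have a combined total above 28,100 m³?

0

Jan 2029–May 2029: 100 m³ + 10,791 m³ + 1,262 m³ + 7,689 m³ + 1,614 m³ = 21,456 m³ (under)
Feb 2029–Jun 2029: 10,791 m³ + 1,262 m³ + 7,689 m³ + 1,614 m³ + 3,083 m³ = 24,439 m³ (under)
Mar 2029–Jul 2029: 1,262 m³ + 7,689 m³ + 1,614 m³ + 3,083 m³ + 163 m³ = 13,811 m³ (under)
Apr 2029–Aug 2029: 7,689 m³ + 1,614 m³ + 3,083 m³ + 163 m³ + 11,483 m³ = 24,032 m³ (under)
May 2029–Sep 2029: 1,614 m³ + 3,083 m³ + 163 m³ + 11,483 m³ + 6,796 m³ = 23,139 m³ (under)
Jun 2029–Oct 2029: 3,083 m³ + 163 m³ + 11,483 m³ + 6,796 m³ + 5,876 m³ = 27,401 m³ (under)
Jul 2029–Nov 2029: 163 m³ + 11,483 m³ + 6,796 m³ + 5,876 m³ + 62 m³ = 24,380 m³ (under)
0 windows exceed the threshold.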